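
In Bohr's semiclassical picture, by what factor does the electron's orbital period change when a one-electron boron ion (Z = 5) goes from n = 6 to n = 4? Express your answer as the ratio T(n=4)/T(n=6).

T ∝ Z^-2 · n^3; with Z fixed, T ∝ n^3.
T(n=4)/T(n=6) = (4/6)^3 = 8/27

8/27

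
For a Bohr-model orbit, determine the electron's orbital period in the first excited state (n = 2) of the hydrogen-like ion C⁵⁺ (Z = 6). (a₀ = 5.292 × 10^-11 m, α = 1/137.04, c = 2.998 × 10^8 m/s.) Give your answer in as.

r = n²a₀/Z = 2²·5.292 × 10^-11/6 = 3.528 × 10^-11 m
v = Zαc/n = 6·0.007297·2.998 × 10^8/2 = 6.563 × 10^6 m/s
T = 2πr/v = 3.378 × 10^-17 s = 33.78 as

33.78 as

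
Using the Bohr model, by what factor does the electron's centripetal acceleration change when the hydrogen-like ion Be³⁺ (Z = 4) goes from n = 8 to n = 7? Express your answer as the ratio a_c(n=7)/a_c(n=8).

4096/2401

a_c ∝ Z^3 · n^-4; with Z fixed, a_c ∝ n^-4.
a_c(n=7)/a_c(n=8) = (7/8)^-4 = 4096/2401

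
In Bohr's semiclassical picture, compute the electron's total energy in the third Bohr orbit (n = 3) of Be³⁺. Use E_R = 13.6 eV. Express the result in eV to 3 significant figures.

E_n = −E_R·Z²/n² = −13.6 × 4²/3² = -24.2 eV

-24.2 eV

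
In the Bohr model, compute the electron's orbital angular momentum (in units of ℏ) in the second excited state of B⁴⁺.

3

L_n = nℏ, so L/ℏ = n = 3.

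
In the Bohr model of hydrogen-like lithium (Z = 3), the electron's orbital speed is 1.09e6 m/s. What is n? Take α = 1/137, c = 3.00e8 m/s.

v_n = Zαc/n ⇒ n = Zαc/v = 3 × 0.00730 × 3.00e8 / 1.09e6 ≈ 6.03
n = 6

6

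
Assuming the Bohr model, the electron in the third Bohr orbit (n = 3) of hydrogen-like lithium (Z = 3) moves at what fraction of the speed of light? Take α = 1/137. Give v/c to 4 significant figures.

v_n = Zαc/n, so v/c = Zα/n = 3 × 0.007299 / 3 = 0.007299

0.007299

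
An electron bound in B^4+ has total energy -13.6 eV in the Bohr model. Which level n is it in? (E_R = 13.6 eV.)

5

E_n = −E_R Z²/n² ⇒ n² = E_R Z²/(−E_n) = 13.6 × 5² / 13.6 ≈ 25.00
n = 5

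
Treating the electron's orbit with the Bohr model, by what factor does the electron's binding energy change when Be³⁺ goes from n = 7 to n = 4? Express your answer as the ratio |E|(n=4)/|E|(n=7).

49/16

|E| ∝ Z^2 · n^-2; with Z fixed, |E| ∝ n^-2.
|E|(n=4)/|E|(n=7) = (4/7)^-2 = 49/16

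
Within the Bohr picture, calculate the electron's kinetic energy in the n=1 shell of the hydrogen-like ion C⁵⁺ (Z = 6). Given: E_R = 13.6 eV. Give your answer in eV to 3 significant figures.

490 eV

For a Coulomb orbit the virial theorem gives K = −E_n.
E_n = −E_R·Z²/n², so K = E_R·Z²/n² = 13.6 × 6²/1² = 490 eV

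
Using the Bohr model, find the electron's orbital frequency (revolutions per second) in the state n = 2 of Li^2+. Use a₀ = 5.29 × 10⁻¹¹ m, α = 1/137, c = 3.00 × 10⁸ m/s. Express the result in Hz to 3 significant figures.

r = n²a₀/Z = 7.05 × 10⁻¹¹ m, v = Zαc/n = 3.28 × 10⁶ m/s
f = v/(2πr) = 7.41 × 10¹⁵ Hz

7.41 × 10¹⁵ Hz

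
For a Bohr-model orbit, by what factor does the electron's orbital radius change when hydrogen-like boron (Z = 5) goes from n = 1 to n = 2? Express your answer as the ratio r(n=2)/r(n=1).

r ∝ Z^-1 · n^2; with Z fixed, r ∝ n^2.
r(n=2)/r(n=1) = (2/1)^2 = 4

4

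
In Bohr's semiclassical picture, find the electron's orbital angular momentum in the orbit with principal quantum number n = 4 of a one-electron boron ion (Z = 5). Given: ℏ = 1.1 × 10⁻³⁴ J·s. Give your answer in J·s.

L_n = nℏ = 4 × 1.1 × 10⁻³⁴ = 4.4 × 10⁻³⁴ J·s

4.4 × 10⁻³⁴ J·s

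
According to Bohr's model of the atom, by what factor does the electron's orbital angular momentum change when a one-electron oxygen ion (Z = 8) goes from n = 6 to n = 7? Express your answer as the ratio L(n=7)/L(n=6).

7/6

L = nℏ depends only on n, so L ∝ n.
L(n=7)/L(n=6) = (7/6)^1 = 7/6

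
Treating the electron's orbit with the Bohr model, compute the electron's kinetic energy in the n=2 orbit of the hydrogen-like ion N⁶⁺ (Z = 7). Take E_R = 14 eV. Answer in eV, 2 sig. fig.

170 eV

For a Coulomb orbit the virial theorem gives K = −E_n.
E_n = −E_R·Z²/n², so K = E_R·Z²/n² = 14 × 7²/2² = 170 eV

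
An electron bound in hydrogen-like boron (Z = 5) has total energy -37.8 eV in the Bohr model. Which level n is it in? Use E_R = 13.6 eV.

3

E_n = −E_R Z²/n² ⇒ n² = E_R Z²/(−E_n) = 13.6 × 5² / 37.8 ≈ 8.99
n = 3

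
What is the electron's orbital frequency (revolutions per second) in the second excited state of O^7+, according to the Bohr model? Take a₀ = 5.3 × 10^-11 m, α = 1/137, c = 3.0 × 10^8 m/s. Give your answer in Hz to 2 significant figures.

1.6 × 10^16 Hz

r = n²a₀/Z = 6.0 × 10^-11 m, v = Zαc/n = 5.8 × 10^6 m/s
f = v/(2πr) = 1.6 × 10^16 Hz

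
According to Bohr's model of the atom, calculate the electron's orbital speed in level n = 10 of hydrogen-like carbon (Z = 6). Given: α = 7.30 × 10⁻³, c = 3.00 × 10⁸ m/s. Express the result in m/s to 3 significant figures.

1.31 × 10⁶ m/s

v_n = Zαc/n = 6 × 0.00730 × 3.00 × 10⁸ / 10
    = 1.31 × 10⁶ m/s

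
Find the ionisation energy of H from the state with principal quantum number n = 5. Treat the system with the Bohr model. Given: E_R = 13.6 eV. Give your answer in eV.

0.544 eV

E_n = −E_R·Z²/n² = −13.6 × 1²/5² eV = -0.544 eV
Ionisation energy = −E_n = 0.544 eV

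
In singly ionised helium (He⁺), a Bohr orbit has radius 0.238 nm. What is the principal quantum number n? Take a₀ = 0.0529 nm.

r_n = n²a₀/Z ⇒ n² = rZ/a₀ = 0.238 × 2 / 0.0529 ≈ 9.00
n = 3

3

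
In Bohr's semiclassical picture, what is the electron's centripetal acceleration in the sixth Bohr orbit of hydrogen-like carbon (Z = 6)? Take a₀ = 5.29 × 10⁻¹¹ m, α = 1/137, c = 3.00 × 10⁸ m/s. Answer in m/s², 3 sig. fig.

1.51 × 10²² m/s²

r = n²a₀/Z = 3.17 × 10⁻¹⁰ m, v = Zαc/n = 2.19 × 10⁶ m/s
a = v²/r = (2.19 × 10⁶)² / 3.17 × 10⁻¹⁰ = 1.51 × 10²² m/s²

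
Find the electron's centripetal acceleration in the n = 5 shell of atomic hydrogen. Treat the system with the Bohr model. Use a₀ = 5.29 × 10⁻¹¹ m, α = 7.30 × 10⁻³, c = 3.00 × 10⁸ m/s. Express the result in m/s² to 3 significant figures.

1.45 × 10²⁰ m/s²

r = n²a₀/Z = 1.32 × 10⁻⁹ m, v = Zαc/n = 4.38 × 10⁵ m/s
a = v²/r = (4.38 × 10⁵)² / 1.32 × 10⁻⁹ = 1.45 × 10²⁰ m/s²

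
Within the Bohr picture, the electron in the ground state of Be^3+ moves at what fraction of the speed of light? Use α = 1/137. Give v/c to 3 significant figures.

v_n = Zαc/n, so v/c = Zα/n = 4 × 0.00730 / 1 = 0.0292

0.0292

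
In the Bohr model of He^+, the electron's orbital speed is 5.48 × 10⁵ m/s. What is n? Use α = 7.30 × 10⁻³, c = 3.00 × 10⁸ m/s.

v_n = Zαc/n ⇒ n = Zαc/v = 2 × 0.00730 × 3.00 × 10⁸ / 5.48 × 10⁵ ≈ 7.99
n = 8

8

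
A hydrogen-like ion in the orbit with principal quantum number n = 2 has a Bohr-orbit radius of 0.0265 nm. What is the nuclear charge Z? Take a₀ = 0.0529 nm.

r_n = n²a₀/Z ⇒ Z = n²a₀/r = 2² × 0.0529 / 0.0265 ≈ 7.98
Z = 8

8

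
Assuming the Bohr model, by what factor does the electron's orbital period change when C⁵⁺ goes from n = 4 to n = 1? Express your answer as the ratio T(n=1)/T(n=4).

T ∝ Z^-2 · n^3; with Z fixed, T ∝ n^3.
T(n=1)/T(n=4) = (1/4)^3 = 1/64

1/64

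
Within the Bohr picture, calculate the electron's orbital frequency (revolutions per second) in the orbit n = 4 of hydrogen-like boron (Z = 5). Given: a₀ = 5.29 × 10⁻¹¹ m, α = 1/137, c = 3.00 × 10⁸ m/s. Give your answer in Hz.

2.57 × 10¹⁵ Hz

r = n²a₀/Z = 1.69 × 10⁻¹⁰ m, v = Zαc/n = 2.74 × 10⁶ m/s
f = v/(2πr) = 2.57 × 10¹⁵ Hz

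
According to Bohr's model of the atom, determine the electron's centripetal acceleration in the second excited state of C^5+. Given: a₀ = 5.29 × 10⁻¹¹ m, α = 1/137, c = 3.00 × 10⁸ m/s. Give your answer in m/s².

2.42 × 10²³ m/s²

r = n²a₀/Z = 7.94 × 10⁻¹¹ m, v = Zαc/n = 4.38 × 10⁶ m/s
a = v²/r = (4.38 × 10⁶)² / 7.94 × 10⁻¹¹ = 2.42 × 10²³ m/s²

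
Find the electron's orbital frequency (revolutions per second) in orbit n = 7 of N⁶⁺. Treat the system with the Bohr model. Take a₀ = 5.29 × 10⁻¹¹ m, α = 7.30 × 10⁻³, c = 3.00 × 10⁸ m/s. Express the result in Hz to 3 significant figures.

9.41 × 10¹⁴ Hz

r = n²a₀/Z = 3.70 × 10⁻¹⁰ m, v = Zαc/n = 2.19 × 10⁶ m/s
f = v/(2πr) = 9.41 × 10¹⁴ Hz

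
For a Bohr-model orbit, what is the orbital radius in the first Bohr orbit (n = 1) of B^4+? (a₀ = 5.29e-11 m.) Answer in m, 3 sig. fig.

1.06e-11 m

r_n = n²a₀/Z = 1² × 5.29e-11 / 5
    = 1 × 5.29e-11 / 5 = 1.06e-11 m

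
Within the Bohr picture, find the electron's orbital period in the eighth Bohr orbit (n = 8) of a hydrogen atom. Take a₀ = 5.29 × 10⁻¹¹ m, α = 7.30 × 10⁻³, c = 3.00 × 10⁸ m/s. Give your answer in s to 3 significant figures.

r = n²a₀/Z = 8²·5.29 × 10⁻¹¹/1 = 3.39 × 10⁻⁹ m
v = Zαc/n = 1·0.00730·3.00 × 10⁸/8 = 2.74 × 10⁵ m/s
T = 2πr/v = 7.77 × 10⁻¹⁴ s

7.77 × 10⁻¹⁴ s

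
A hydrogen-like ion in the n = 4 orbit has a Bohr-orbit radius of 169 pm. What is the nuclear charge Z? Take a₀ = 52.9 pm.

r_n = n²a₀/Z ⇒ Z = n²a₀/r = 4² × 52.9 / 169 ≈ 5.01
Z = 5

5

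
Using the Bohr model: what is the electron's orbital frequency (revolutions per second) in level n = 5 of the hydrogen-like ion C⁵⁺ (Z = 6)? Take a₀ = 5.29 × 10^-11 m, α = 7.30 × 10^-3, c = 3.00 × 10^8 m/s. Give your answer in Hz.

1.90 × 10^15 Hz

r = n²a₀/Z = 2.20 × 10^-10 m, v = Zαc/n = 2.63 × 10^6 m/s
f = v/(2πr) = 1.90 × 10^15 Hz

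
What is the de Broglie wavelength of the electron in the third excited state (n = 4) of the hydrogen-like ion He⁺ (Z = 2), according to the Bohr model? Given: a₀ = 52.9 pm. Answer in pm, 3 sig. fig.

The Bohr quantisation condition is nλ = 2πr_n.
r_n = n²a₀/Z = 423 pm
λ = 2πr_n/n = 2π·423/4 = 665 pm

665 pm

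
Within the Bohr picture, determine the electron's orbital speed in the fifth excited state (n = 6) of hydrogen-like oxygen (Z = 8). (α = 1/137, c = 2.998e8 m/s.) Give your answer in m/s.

v_n = Zαc/n = 8 × 0.007299 × 2.998e8 / 6
    = 2.918e6 m/s

2.918e6 m/s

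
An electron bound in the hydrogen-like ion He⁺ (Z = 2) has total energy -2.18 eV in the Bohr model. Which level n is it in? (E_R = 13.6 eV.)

5

E_n = −E_R Z²/n² ⇒ n² = E_R Z²/(−E_n) = 13.6 × 2² / 2.18 ≈ 24.95
n = 5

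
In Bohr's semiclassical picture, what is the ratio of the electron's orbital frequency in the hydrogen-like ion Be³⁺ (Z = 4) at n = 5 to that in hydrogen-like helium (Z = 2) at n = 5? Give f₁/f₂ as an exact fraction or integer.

f ∝ Z^2 · n^-3
f₁/f₂ = (4/2)^2 · (5/5)^-3 = 4

4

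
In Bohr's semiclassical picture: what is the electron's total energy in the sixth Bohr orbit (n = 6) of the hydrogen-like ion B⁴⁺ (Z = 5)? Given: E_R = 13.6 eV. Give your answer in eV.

E_n = −E_R·Z²/n² = −13.6 × 5²/6² = -9.44 eV

-9.44 eV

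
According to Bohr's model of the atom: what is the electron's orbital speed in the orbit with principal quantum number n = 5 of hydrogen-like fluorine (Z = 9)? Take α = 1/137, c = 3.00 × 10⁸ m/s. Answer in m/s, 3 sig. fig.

v_n = Zαc/n = 9 × 0.00730 × 3.00 × 10⁸ / 5
    = 3.94 × 10⁶ m/s

3.94 × 10⁶ m/s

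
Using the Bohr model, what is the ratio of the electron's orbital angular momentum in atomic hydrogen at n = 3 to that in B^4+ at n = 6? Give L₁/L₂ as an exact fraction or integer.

1/2

L = nℏ is independent of Z.
L₁/L₂ = n₁/n₂ = 3/6 = 1/2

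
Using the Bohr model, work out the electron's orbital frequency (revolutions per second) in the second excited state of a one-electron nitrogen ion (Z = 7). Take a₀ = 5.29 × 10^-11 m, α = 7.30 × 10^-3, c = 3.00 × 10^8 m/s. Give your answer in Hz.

1.20 × 10^16 Hz

r = n²a₀/Z = 6.80 × 10^-11 m, v = Zαc/n = 5.11 × 10^6 m/s
f = v/(2πr) = 1.20 × 10^16 Hz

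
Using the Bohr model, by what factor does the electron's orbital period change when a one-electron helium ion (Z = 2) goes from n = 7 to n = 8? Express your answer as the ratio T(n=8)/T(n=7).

512/343

T ∝ Z^-2 · n^3; with Z fixed, T ∝ n^3.
T(n=8)/T(n=7) = (8/7)^3 = 512/343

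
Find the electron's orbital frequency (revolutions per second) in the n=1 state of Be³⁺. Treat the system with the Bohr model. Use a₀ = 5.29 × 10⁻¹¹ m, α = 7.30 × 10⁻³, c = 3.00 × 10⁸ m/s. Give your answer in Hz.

1.05 × 10¹⁷ Hz

r = n²a₀/Z = 1.32 × 10⁻¹¹ m, v = Zαc/n = 8.76 × 10⁶ m/s
f = v/(2πr) = 1.05 × 10¹⁷ Hz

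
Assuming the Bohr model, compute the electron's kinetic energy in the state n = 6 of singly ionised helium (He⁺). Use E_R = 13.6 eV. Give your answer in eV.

1.51 eV

For a Coulomb orbit the virial theorem gives K = −E_n.
E_n = −E_R·Z²/n², so K = E_R·Z²/n² = 13.6 × 2²/6² = 1.51 eV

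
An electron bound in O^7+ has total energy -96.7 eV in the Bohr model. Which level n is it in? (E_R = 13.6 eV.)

E_n = −E_R Z²/n² ⇒ n² = E_R Z²/(−E_n) = 13.6 × 8² / 96.7 ≈ 9.00
n = 3

3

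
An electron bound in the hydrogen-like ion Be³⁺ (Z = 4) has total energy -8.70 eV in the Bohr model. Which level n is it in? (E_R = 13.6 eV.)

E_n = −E_R Z²/n² ⇒ n² = E_R Z²/(−E_n) = 13.6 × 4² / 8.70 ≈ 25.01
n = 5

5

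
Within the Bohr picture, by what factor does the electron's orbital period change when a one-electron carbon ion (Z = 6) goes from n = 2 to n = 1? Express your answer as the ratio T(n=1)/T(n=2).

1/8

T ∝ Z^-2 · n^3; with Z fixed, T ∝ n^3.
T(n=1)/T(n=2) = (1/2)^3 = 1/8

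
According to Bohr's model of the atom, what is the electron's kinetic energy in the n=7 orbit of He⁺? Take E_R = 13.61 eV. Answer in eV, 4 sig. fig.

For a Coulomb orbit the virial theorem gives K = −E_n.
E_n = −E_R·Z²/n², so K = E_R·Z²/n² = 13.61 × 2²/7² = 1.111 eV

1.111 eV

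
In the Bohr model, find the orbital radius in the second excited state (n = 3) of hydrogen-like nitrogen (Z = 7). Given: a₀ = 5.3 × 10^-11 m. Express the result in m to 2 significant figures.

6.8 × 10^-11 m

r_n = n²a₀/Z = 3² × 5.3 × 10^-11 / 7
    = 9 × 5.3 × 10^-11 / 7 = 6.8 × 10^-11 m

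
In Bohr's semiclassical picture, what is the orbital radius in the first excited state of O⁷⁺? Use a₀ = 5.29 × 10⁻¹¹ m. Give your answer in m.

r_n = n²a₀/Z = 2² × 5.29 × 10⁻¹¹ / 8
    = 4 × 5.29 × 10⁻¹¹ / 8 = 2.65 × 10⁻¹¹ m

2.65 × 10⁻¹¹ m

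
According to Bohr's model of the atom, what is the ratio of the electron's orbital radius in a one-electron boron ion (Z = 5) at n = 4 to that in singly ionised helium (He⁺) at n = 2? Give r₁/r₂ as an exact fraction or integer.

8/5

r ∝ Z^-1 · n^2
r₁/r₂ = (5/2)^-1 · (4/2)^2 = 8/5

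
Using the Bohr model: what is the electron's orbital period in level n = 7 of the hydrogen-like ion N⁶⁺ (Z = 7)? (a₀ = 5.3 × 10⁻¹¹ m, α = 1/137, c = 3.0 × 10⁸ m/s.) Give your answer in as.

r = n²a₀/Z = 7²·5.3 × 10⁻¹¹/7 = 3.7 × 10⁻¹⁰ m
v = Zαc/n = 7·0.0073·3.0 × 10⁸/7 = 2.2 × 10⁶ m/s
T = 2πr/v = 1.1 × 10⁻¹⁵ s = 1100 as

1100 as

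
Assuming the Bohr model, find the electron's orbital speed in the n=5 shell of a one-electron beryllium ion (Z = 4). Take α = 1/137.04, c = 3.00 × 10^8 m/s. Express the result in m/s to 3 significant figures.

1.75 × 10^6 m/s

v_n = Zαc/n = 4 × 0.00730 × 3.00 × 10^8 / 5
    = 1.75 × 10^6 m/s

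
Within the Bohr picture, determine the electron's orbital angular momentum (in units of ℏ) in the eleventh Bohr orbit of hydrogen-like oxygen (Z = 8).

11

L_n = nℏ, so L/ℏ = n = 11.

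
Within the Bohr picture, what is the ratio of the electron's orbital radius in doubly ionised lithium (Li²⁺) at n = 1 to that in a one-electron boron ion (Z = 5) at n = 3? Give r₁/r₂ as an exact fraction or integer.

5/27

r ∝ Z^-1 · n^2
r₁/r₂ = (3/5)^-1 · (1/3)^2 = 5/27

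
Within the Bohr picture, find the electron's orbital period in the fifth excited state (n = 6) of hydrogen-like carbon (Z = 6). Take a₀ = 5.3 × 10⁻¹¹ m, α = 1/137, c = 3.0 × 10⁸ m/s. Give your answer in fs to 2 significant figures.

r = n²a₀/Z = 6²·5.3 × 10⁻¹¹/6 = 3.2 × 10⁻¹⁰ m
v = Zαc/n = 6·0.0073·3.0 × 10⁸/6 = 2.2 × 10⁶ m/s
T = 2πr/v = 9.1 × 10⁻¹⁶ s = 0.91 fs

0.91 fs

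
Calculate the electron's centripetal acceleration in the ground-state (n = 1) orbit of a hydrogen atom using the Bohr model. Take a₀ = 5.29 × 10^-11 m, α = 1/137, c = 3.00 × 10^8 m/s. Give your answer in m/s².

9.06 × 10^22 m/s²

r = n²a₀/Z = 5.29 × 10^-11 m, v = Zαc/n = 2.19 × 10^6 m/s
a = v²/r = (2.19 × 10^6)² / 5.29 × 10^-11 = 9.06 × 10^22 m/s²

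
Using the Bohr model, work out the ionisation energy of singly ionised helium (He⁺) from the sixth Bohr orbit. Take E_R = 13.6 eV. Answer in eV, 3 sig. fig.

E_n = −E_R·Z²/n² = −13.6 × 2²/6² eV = -1.51 eV
Ionisation energy = −E_n = 1.51 eV

1.51 eV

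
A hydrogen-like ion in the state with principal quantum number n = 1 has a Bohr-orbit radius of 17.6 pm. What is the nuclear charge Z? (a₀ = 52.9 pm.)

r_n = n²a₀/Z ⇒ Z = n²a₀/r = 1² × 52.9 / 17.6 ≈ 3.01
Z = 3

3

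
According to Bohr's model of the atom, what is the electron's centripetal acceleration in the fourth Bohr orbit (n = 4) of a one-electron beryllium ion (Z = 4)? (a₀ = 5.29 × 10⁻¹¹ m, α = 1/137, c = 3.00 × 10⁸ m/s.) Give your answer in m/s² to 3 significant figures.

2.27 × 10²² m/s²

r = n²a₀/Z = 2.12 × 10⁻¹⁰ m, v = Zαc/n = 2.19 × 10⁶ m/s
a = v²/r = (2.19 × 10⁶)² / 2.12 × 10⁻¹⁰ = 2.27 × 10²² m/s²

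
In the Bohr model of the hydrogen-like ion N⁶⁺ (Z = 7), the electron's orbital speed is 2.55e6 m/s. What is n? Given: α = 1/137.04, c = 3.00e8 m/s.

6

v_n = Zαc/n ⇒ n = Zαc/v = 7 × 0.00730 × 3.00e8 / 2.55e6 ≈ 6.01
n = 6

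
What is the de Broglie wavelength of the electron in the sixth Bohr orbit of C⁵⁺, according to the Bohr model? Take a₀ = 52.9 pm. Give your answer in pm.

The Bohr quantisation condition is nλ = 2πr_n.
r_n = n²a₀/Z = 317 pm
λ = 2πr_n/n = 2π·317/6 = 332 pm

332 pm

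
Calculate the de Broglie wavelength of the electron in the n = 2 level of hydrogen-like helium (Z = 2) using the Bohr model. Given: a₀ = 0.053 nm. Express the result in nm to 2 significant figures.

0.33 nm

The Bohr quantisation condition is nλ = 2πr_n.
r_n = n²a₀/Z = 0.11 nm
λ = 2πr_n/n = 2π·0.11/2 = 0.33 nm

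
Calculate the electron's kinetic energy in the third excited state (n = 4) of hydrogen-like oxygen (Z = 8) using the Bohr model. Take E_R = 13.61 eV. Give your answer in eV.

For a Coulomb orbit the virial theorem gives K = −E_n.
E_n = −E_R·Z²/n², so K = E_R·Z²/n² = 13.61 × 8²/4² = 54.44 eV

54.44 eV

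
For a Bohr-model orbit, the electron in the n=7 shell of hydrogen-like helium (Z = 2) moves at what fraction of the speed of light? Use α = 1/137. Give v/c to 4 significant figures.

0.002086

v_n = Zαc/n, so v/c = Zα/n = 2 × 0.007299 / 7 = 0.002086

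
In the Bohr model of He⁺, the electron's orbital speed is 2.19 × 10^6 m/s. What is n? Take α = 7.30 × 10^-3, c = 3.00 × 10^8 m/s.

2

v_n = Zαc/n ⇒ n = Zαc/v = 2 × 0.00730 × 3.00 × 10^8 / 2.19 × 10^6 ≈ 2.00
n = 2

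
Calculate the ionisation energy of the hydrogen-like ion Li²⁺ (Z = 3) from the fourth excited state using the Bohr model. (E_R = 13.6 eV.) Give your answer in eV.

4.90 eV

E_n = −E_R·Z²/n² = −13.6 × 3²/5² eV = -4.90 eV
Ionisation energy = −E_n = 4.90 eV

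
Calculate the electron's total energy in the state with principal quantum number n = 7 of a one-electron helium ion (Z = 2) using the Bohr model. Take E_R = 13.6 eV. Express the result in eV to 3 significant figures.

E_n = −E_R·Z²/n² = −13.6 × 2²/7² = -1.11 eV

-1.11 eV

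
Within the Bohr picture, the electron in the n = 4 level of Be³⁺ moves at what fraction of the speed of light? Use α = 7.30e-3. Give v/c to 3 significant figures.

v_n = Zαc/n, so v/c = Zα/n = 4 × 0.00730 / 4 = 0.00730

0.00730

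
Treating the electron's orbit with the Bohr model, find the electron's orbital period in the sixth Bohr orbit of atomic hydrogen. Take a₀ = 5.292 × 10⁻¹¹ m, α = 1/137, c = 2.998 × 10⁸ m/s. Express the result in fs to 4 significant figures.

r = n²a₀/Z = 6²·5.292 × 10⁻¹¹/1 = 1.905 × 10⁻⁹ m
v = Zαc/n = 1·0.007299·2.998 × 10⁸/6 = 3.647 × 10⁵ m/s
T = 2πr/v = 3.282 × 10⁻¹⁴ s = 32.82 fs

32.82 fs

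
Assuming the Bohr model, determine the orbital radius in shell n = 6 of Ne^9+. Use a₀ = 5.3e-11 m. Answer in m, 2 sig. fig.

r_n = n²a₀/Z = 6² × 5.3e-11 / 10
    = 36 × 5.3e-11 / 10 = 1.9e-10 m

1.9e-10 m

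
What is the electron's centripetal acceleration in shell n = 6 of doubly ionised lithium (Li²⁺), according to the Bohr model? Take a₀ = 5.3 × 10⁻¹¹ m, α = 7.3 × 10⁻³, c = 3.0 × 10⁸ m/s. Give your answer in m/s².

1.9 × 10²¹ m/s²

r = n²a₀/Z = 6.4 × 10⁻¹⁰ m, v = Zαc/n = 1.1 × 10⁶ m/s
a = v²/r = (1.1 × 10⁶)² / 6.4 × 10⁻¹⁰ = 1.9 × 10²¹ m/s²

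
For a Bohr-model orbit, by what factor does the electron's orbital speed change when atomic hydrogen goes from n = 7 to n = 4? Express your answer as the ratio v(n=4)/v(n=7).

v ∝ Z^1 · n^-1; with Z fixed, v ∝ n^-1.
v(n=4)/v(n=7) = (4/7)^-1 = 7/4

7/4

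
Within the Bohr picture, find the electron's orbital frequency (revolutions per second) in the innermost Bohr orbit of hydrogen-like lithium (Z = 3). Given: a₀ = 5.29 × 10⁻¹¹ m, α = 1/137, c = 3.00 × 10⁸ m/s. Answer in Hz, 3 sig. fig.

r = n²a₀/Z = 1.76 × 10⁻¹¹ m, v = Zαc/n = 6.57 × 10⁶ m/s
f = v/(2πr) = 5.93 × 10¹⁶ Hz

5.93 × 10¹⁶ Hz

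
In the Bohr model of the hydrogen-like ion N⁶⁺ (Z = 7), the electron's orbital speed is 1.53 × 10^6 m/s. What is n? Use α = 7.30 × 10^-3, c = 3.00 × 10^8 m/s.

v_n = Zαc/n ⇒ n = Zαc/v = 7 × 0.00730 × 3.00 × 10^8 / 1.53 × 10^6 ≈ 10.02
n = 10

10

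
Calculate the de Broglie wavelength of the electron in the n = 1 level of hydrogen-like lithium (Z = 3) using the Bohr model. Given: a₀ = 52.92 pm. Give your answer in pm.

110.8 pm

The Bohr quantisation condition is nλ = 2πr_n.
r_n = n²a₀/Z = 17.64 pm
λ = 2πr_n/n = 2π·17.64/1 = 110.8 pm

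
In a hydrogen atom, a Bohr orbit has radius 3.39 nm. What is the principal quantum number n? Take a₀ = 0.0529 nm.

8

r_n = n²a₀/Z ⇒ n² = rZ/a₀ = 3.39 × 1 / 0.0529 ≈ 64.08
n = 8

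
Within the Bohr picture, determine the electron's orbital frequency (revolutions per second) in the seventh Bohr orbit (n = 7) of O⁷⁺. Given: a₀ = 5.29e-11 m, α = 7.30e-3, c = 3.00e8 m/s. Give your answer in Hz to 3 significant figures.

r = n²a₀/Z = 3.24e-10 m, v = Zαc/n = 2.50e6 m/s
f = v/(2πr) = 1.23e15 Hz

1.23e15 Hz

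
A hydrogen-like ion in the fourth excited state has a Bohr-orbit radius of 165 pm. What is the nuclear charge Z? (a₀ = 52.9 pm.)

8

r_n = n²a₀/Z ⇒ Z = n²a₀/r = 5² × 52.9 / 165 ≈ 8.02
Z = 8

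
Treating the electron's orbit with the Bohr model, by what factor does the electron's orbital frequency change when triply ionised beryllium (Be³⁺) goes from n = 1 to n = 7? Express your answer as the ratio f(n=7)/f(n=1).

1/343

f ∝ Z^2 · n^-3; with Z fixed, f ∝ n^-3.
f(n=7)/f(n=1) = (7/1)^-3 = 1/343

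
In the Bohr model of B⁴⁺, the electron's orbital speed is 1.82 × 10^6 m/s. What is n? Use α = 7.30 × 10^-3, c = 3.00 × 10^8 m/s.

6

v_n = Zαc/n ⇒ n = Zαc/v = 5 × 0.00730 × 3.00 × 10^8 / 1.82 × 10^6 ≈ 6.02
n = 6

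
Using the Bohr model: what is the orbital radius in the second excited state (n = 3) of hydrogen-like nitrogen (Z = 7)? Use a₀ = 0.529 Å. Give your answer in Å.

0.680 Å

r_n = n²a₀/Z = 3² × 0.529 / 7
    = 9 × 0.529 / 7 = 0.680 Å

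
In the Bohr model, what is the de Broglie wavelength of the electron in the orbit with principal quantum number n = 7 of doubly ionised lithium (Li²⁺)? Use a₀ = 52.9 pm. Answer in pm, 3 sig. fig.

The Bohr quantisation condition is nλ = 2πr_n.
r_n = n²a₀/Z = 864 pm
λ = 2πr_n/n = 2π·864/7 = 776 pm

776 pm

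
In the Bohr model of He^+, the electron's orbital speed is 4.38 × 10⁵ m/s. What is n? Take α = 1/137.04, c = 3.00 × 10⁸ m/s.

10

v_n = Zαc/n ⇒ n = Zαc/v = 2 × 0.00730 × 3.00 × 10⁸ / 4.38 × 10⁵ ≈ 10.00
n = 10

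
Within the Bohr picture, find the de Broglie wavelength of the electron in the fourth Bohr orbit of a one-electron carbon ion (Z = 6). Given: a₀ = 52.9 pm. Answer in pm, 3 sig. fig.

The Bohr quantisation condition is nλ = 2πr_n.
r_n = n²a₀/Z = 141 pm
λ = 2πr_n/n = 2π·141/4 = 222 pm

222 pm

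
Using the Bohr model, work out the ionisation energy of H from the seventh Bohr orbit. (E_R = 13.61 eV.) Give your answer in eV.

0.2778 eV

E_n = −E_R·Z²/n² = −13.61 × 1²/7² eV = -0.2778 eV
Ionisation energy = −E_n = 0.2778 eV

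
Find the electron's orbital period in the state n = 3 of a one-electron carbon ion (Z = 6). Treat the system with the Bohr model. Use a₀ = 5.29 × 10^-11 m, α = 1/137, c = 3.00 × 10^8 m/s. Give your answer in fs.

r = n²a₀/Z = 3²·5.29 × 10^-11/6 = 7.94 × 10^-11 m
v = Zαc/n = 6·0.00730·3.00 × 10^8/3 = 4.38 × 10^6 m/s
T = 2πr/v = 1.14 × 10^-16 s = 0.114 fs

0.114 fs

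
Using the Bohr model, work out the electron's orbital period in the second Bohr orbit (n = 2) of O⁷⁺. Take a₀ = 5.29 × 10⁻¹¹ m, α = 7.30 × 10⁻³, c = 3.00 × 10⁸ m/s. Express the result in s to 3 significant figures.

1.90 × 10⁻¹⁷ s

r = n²a₀/Z = 2²·5.29 × 10⁻¹¹/8 = 2.65 × 10⁻¹¹ m
v = Zαc/n = 8·0.00730·3.00 × 10⁸/2 = 8.76 × 10⁶ m/s
T = 2πr/v = 1.90 × 10⁻¹⁷ s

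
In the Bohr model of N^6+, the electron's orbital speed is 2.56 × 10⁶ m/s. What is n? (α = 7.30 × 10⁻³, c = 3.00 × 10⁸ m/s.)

v_n = Zαc/n ⇒ n = Zαc/v = 7 × 0.00730 × 3.00 × 10⁸ / 2.56 × 10⁶ ≈ 5.99
n = 6

6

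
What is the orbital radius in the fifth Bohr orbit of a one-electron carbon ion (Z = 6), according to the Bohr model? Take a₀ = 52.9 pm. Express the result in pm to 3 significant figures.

220 pm

r_n = n²a₀/Z = 5² × 52.9 / 6
    = 25 × 52.9 / 6 = 220 pm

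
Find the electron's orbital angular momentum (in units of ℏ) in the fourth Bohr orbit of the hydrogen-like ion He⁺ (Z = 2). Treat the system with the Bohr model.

L_n = nℏ, so L/ℏ = n = 4.

4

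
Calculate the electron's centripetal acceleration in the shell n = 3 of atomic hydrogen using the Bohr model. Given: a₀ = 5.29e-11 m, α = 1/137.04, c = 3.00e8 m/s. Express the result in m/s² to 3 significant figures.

r = n²a₀/Z = 4.76e-10 m, v = Zαc/n = 7.30e5 m/s
a = v²/r = (7.30e5)² / 4.76e-10 = 1.12e21 m/s²

1.12e21 m/s²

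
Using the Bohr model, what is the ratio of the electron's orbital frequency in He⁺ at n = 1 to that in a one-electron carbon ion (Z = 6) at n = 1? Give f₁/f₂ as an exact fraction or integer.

f ∝ Z^2 · n^-3
f₁/f₂ = (2/6)^2 · (1/1)^-3 = 1/9

1/9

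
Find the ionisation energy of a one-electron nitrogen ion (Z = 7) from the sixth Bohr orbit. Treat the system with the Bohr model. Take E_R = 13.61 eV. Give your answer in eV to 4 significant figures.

E_n = −E_R·Z²/n² = −13.61 × 7²/6² eV = -18.52 eV
Ionisation energy = −E_n = 18.52 eV

18.52 eV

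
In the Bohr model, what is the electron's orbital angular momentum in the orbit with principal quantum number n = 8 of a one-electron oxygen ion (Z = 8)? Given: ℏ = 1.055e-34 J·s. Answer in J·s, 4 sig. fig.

8.440e-34 J·s

L_n = nℏ = 8 × 1.055e-34 = 8.440e-34 J·s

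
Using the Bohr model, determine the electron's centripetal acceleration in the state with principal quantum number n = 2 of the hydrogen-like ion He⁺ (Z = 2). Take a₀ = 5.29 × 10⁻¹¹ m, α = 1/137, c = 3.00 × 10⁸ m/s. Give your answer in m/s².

r = n²a₀/Z = 1.06 × 10⁻¹⁰ m, v = Zαc/n = 2.19 × 10⁶ m/s
a = v²/r = (2.19 × 10⁶)² / 1.06 × 10⁻¹⁰ = 4.53 × 10²² m/s²

4.53 × 10²² m/s²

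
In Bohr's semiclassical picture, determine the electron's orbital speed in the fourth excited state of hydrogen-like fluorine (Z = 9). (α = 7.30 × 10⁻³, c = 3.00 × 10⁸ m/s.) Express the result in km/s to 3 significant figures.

v_n = Zαc/n = 9 × 0.00730 × 3.00 × 10⁸ / 5
    = 3940 km/s

3940 km/s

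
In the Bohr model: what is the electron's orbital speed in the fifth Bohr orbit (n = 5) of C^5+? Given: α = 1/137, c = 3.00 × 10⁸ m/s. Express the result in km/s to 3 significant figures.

v_n = Zαc/n = 6 × 0.00730 × 3.00 × 10⁸ / 5
    = 2630 km/s

2630 km/s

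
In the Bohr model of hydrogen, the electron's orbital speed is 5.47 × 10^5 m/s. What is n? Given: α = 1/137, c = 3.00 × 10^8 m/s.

4

v_n = Zαc/n ⇒ n = Zαc/v = 1 × 0.00730 × 3.00 × 10^8 / 5.47 × 10^5 ≈ 4.00
n = 4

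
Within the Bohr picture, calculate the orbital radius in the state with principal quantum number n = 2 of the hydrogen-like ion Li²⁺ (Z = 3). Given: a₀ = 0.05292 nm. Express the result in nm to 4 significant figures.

0.07056 nm

r_n = n²a₀/Z = 2² × 0.05292 / 3
    = 4 × 0.05292 / 3 = 0.07056 nm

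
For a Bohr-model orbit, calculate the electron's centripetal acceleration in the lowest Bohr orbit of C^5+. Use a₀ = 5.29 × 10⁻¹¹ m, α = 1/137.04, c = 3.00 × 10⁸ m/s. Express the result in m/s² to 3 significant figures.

1.96 × 10²⁵ m/s²

r = n²a₀/Z = 8.82 × 10⁻¹² m, v = Zαc/n = 1.31 × 10⁷ m/s
a = v²/r = (1.31 × 10⁷)² / 8.82 × 10⁻¹² = 1.96 × 10²⁵ m/s²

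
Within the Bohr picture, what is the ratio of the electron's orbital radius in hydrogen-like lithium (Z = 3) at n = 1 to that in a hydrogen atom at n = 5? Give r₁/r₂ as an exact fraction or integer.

r ∝ Z^-1 · n^2
r₁/r₂ = (3/1)^-1 · (1/5)^2 = 1/75

1/75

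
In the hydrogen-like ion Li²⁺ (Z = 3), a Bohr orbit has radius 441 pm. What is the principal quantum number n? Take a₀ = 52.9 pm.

5

r_n = n²a₀/Z ⇒ n² = rZ/a₀ = 441 × 3 / 52.9 ≈ 25.01
n = 5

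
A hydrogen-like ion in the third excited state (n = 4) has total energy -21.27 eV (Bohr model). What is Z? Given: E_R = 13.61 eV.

E_n = −E_R Z²/n² ⇒ Z² = −E_n n²/E_R = 21.27 × 4² / 13.61 ≈ 25.01
Z = 5

5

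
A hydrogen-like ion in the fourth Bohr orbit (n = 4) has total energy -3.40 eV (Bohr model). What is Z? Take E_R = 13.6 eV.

2

E_n = −E_R Z²/n² ⇒ Z² = −E_n n²/E_R = 3.40 × 4² / 13.6 ≈ 4.00
Z = 2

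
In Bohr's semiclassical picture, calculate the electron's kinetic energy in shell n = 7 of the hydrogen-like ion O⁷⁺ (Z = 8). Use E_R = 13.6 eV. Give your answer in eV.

For a Coulomb orbit the virial theorem gives K = −E_n.
E_n = −E_R·Z²/n², so K = E_R·Z²/n² = 13.6 × 8²/7² = 17.8 eV

17.8 eV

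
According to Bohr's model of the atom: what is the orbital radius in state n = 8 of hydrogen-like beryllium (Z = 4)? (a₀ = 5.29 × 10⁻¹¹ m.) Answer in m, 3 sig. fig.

r_n = n²a₀/Z = 8² × 5.29 × 10⁻¹¹ / 4
    = 64 × 5.29 × 10⁻¹¹ / 4 = 8.46 × 10⁻¹⁰ m

8.46 × 10⁻¹⁰ m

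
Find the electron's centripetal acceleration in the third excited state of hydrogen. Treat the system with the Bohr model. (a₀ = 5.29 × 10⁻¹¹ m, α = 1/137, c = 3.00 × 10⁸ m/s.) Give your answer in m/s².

3.54 × 10²⁰ m/s²

r = n²a₀/Z = 8.46 × 10⁻¹⁰ m, v = Zαc/n = 5.47 × 10⁵ m/s
a = v²/r = (5.47 × 10⁵)² / 8.46 × 10⁻¹⁰ = 3.54 × 10²⁰ m/s²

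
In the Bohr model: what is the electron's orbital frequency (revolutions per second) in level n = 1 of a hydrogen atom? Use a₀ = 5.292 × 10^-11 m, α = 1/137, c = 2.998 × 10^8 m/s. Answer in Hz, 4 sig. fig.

r = n²a₀/Z = 5.292 × 10^-11 m, v = Zαc/n = 2.188 × 10^6 m/s
f = v/(2πr) = 6.581 × 10^15 Hz

6.581 × 10^15 Hz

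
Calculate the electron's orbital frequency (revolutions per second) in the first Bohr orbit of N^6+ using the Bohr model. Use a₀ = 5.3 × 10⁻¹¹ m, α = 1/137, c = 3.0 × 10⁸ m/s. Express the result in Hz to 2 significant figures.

3.2 × 10¹⁷ Hz

r = n²a₀/Z = 7.6 × 10⁻¹² m, v = Zαc/n = 1.5 × 10⁷ m/s
f = v/(2πr) = 3.2 × 10¹⁷ Hz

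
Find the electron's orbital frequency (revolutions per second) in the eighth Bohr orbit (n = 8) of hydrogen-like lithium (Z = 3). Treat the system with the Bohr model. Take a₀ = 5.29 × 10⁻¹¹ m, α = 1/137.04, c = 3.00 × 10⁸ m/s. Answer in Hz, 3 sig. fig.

1.16 × 10¹⁴ Hz

r = n²a₀/Z = 1.13 × 10⁻⁹ m, v = Zαc/n = 8.21 × 10⁵ m/s
f = v/(2πr) = 1.16 × 10¹⁴ Hz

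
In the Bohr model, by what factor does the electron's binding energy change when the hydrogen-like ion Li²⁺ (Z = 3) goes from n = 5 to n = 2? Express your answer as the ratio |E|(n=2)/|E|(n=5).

|E| ∝ Z^2 · n^-2; with Z fixed, |E| ∝ n^-2.
|E|(n=2)/|E|(n=5) = (2/5)^-2 = 25/4

25/4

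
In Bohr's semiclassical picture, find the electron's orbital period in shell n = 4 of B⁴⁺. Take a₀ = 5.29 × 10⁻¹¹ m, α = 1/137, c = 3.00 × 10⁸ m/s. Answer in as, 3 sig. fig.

r = n²a₀/Z = 4²·5.29 × 10⁻¹¹/5 = 1.69 × 10⁻¹⁰ m
v = Zαc/n = 5·0.00730·3.00 × 10⁸/4 = 2.74 × 10⁶ m/s
T = 2πr/v = 3.89 × 10⁻¹⁶ s = 389 as

389 as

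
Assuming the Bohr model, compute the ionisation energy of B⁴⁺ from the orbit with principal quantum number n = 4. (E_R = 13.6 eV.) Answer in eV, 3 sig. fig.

E_n = −E_R·Z²/n² = −13.6 × 5²/4² eV = -21.2 eV
Ionisation energy = −E_n = 21.2 eV

21.2 eV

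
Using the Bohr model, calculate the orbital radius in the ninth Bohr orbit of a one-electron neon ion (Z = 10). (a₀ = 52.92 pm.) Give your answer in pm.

428.7 pm

r_n = n²a₀/Z = 9² × 52.92 / 10
    = 81 × 52.92 / 10 = 428.7 pm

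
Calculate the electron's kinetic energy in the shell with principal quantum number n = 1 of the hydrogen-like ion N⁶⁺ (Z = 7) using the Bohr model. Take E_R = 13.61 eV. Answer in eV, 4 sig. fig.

For a Coulomb orbit the virial theorem gives K = −E_n.
E_n = −E_R·Z²/n², so K = E_R·Z²/n² = 13.61 × 7²/1² = 666.9 eV

666.9 eV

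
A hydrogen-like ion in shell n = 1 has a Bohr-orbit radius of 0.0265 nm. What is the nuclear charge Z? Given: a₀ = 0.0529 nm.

r_n = n²a₀/Z ⇒ Z = n²a₀/r = 1² × 0.0529 / 0.0265 ≈ 2.00
Z = 2

2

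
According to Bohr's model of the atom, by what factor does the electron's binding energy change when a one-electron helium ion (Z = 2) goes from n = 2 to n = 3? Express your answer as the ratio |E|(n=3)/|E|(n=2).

|E| ∝ Z^2 · n^-2; with Z fixed, |E| ∝ n^-2.
|E|(n=3)/|E|(n=2) = (3/2)^-2 = 4/9

4/9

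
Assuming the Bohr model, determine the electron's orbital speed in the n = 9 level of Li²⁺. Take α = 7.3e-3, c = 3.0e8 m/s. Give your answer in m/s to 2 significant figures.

7.3e5 m/s

v_n = Zαc/n = 3 × 0.0073 × 3.0e8 / 9
    = 7.3e5 m/s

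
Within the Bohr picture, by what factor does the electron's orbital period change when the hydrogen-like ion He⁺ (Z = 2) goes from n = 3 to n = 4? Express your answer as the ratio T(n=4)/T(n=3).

64/27

T ∝ Z^-2 · n^3; with Z fixed, T ∝ n^3.
T(n=4)/T(n=3) = (4/3)^3 = 64/27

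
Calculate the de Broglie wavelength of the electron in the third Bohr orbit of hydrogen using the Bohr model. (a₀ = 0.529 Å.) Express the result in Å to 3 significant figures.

9.97 Å

The Bohr quantisation condition is nλ = 2πr_n.
r_n = n²a₀/Z = 4.76 Å
λ = 2πr_n/n = 2π·4.76/3 = 9.97 Å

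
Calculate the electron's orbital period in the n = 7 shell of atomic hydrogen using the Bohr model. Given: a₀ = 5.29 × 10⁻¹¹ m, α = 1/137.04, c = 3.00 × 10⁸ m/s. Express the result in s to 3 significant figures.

5.21 × 10⁻¹⁴ s

r = n²a₀/Z = 7²·5.29 × 10⁻¹¹/1 = 2.59 × 10⁻⁹ m
v = Zαc/n = 1·0.00730·3.00 × 10⁸/7 = 3.13 × 10⁵ m/s
T = 2πr/v = 5.21 × 10⁻¹⁴ s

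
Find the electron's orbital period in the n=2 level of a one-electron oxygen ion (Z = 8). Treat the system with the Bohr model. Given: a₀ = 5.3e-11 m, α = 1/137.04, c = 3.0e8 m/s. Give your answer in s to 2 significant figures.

r = n²a₀/Z = 2²·5.3e-11/8 = 2.6e-11 m
v = Zαc/n = 8·0.0073·3.0e8/2 = 8.8e6 m/s
T = 2πr/v = 1.9e-17 s

1.9e-17 s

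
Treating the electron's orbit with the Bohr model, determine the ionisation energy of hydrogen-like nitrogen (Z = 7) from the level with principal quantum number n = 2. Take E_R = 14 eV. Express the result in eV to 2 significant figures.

E_n = −E_R·Z²/n² = −14 × 7²/2² eV = -170 eV
Ionisation energy = −E_n = 170 eV

170 eV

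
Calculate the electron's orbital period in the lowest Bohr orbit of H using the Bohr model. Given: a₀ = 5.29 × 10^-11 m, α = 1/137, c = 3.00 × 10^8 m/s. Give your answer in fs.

0.152 fs

r = n²a₀/Z = 1²·5.29 × 10^-11/1 = 5.29 × 10^-11 m
v = Zαc/n = 1·0.00730·3.00 × 10^8/1 = 2.19 × 10^6 m/s
T = 2πr/v = 1.52 × 10^-16 s = 0.152 fs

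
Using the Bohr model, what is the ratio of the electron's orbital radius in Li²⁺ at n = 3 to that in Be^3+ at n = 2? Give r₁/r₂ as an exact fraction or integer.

r ∝ Z^-1 · n^2
r₁/r₂ = (3/4)^-1 · (3/2)^2 = 3

3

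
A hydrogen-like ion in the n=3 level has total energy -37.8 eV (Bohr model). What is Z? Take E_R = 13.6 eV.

5

E_n = −E_R Z²/n² ⇒ Z² = −E_n n²/E_R = 37.8 × 3² / 13.6 ≈ 25.01
Z = 5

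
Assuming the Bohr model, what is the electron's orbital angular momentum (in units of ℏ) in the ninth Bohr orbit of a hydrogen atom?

L_n = nℏ, so L/ℏ = n = 9.

9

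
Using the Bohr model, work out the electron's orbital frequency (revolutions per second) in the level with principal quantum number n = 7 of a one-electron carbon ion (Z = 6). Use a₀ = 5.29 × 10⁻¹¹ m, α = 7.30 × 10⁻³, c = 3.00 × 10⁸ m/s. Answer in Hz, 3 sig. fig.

6.92 × 10¹⁴ Hz

r = n²a₀/Z = 4.32 × 10⁻¹⁰ m, v = Zαc/n = 1.88 × 10⁶ m/s
f = v/(2πr) = 6.92 × 10¹⁴ Hz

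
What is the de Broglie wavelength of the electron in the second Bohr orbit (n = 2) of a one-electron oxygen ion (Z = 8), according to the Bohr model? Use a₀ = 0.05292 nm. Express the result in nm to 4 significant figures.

0.08313 nm

The Bohr quantisation condition is nλ = 2πr_n.
r_n = n²a₀/Z = 0.02646 nm
λ = 2πr_n/n = 2π·0.02646/2 = 0.08313 nm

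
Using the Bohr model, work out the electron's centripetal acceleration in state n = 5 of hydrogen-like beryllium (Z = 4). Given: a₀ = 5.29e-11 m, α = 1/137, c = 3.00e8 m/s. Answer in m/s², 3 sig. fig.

r = n²a₀/Z = 3.31e-10 m, v = Zαc/n = 1.75e6 m/s
a = v²/r = (1.75e6)² / 3.31e-10 = 9.28e21 m/s²

9.28e21 m/s²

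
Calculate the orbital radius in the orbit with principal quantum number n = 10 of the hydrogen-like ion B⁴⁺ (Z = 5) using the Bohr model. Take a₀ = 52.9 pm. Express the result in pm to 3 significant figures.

1060 pm

r_n = n²a₀/Z = 10² × 52.9 / 5
    = 100 × 52.9 / 5 = 1060 pm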